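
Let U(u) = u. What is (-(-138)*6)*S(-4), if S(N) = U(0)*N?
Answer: 0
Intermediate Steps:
S(N) = 0 (S(N) = 0*N = 0)
(-(-138)*6)*S(-4) = -(-138)*6*0 = -23*(-36)*0 = 828*0 = 0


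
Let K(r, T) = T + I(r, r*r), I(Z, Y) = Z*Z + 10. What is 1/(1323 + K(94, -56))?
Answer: 1/10113 ≈ 9.8883e-5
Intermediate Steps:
I(Z, Y) = 10 + Z² (I(Z, Y) = Z² + 10 = 10 + Z²)
K(r, T) = 10 + T + r² (K(r, T) = T + (10 + r²) = 10 + T + r²)
1/(1323 + K(94, -56)) = 1/(1323 + (10 - 56 + 94²)) = 1/(1323 + (10 - 56 + 8836)) = 1/(1323 + 8790) = 1/10113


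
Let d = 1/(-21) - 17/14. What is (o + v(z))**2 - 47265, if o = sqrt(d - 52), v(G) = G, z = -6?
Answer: -47265 + (252 - I*sqrt(93954))**2/1764 ≈ -47282.0 - 87.577*I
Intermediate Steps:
d = -53/42 (d = 1*(-1/21) - 17*1/14 = -1/21 - 17/14 = -53/42 ≈ -1.2619)
o = I*sqrt(93954)/42 (o = sqrt(-53/42 - 52) = sqrt(-2237/42) = I*sqrt(93954)/42 ≈ 7.2981*I)
(o + v(z))**2 - 47265 = (I*sqrt(93954)/42 - 6)**2 - 47265 = (-6 + I*sqrt(93954)/42)**2 - 47265 = -47265 + (-6 + I*sqrt(93954)/42)**2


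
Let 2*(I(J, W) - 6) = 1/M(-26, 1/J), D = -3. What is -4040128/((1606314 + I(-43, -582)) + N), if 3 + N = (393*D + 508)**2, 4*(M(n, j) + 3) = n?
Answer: -76762432/39074601 ≈ -1.9645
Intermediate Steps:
M(n, j) = -3 + n/4
I(J, W) = 113/19 (I(J, W) = 6 + 1/(2*(-3 + (1/4)*(-26))) = 6 + 1/(2*(-3 - 13/2)) = 6 + 1/(2*(-19/2)) = 6 + (1/2)*(-2/19) = 6 - 1/19 = 113/19)
N = 450238 (N = -3 + (393*(-3) + 508)**2 = -3 + (-1179 + 508)**2 = -3 + (-671)**2 = -3 + 450241 = 450238)
-4040128/((1606314 + I(-43, -582)) + N) = -4040128/((1606314 + 113/19) + 450238) = -4040128/(30520079/19 + 450238) = -4040128/39074601/19 = -4040128*19/39074601 = -76762432/39074601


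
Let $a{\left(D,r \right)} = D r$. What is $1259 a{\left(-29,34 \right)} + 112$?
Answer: $-1241262$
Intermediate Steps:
$1259 a{\left(-29,34 \right)} + 112 = 1259 \left(\left(-29\right) 34\right) + 112 = 1259 \left(-986\right) + 112 = -1241374 + 112 = -1241262$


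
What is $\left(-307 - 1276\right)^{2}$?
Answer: $2505889$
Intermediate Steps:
$\left(-307 - 1276\right)^{2} = \left(-1583\right)^{2} = 2505889$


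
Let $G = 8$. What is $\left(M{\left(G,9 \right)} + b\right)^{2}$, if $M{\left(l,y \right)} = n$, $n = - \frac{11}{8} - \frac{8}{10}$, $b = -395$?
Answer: $\frac{252396769}{1600} \approx 1.5775 \cdot 10^{5}$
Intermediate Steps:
$n = - \frac{87}{40}$ ($n = \left(-11\right) \frac{1}{8} - \frac{4}{5} = - \frac{11}{8} - \frac{4}{5} = - \frac{87}{40} \approx -2.175$)
$M{\left(l,y \right)} = - \frac{87}{40}$
$\left(M{\left(G,9 \right)} + b\right)^{2} = \left(- \frac{87}{40} - 395\right)^{2} = \left(- \frac{15887}{40}\right)^{2} = \frac{252396769}{1600}$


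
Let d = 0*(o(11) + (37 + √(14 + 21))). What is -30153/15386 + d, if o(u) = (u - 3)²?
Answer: -30153/15386 ≈ -1.9598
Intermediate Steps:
o(u) = (-3 + u)²
d = 0 (d = 0*((-3 + 11)² + (37 + √(14 + 21))) = 0*(8² + (37 + √35)) = 0*(64 + (37 + √35)) = 0*(101 + √35) = 0)
-30153/15386 + d = -30153/15386 + 0 = -30153/15386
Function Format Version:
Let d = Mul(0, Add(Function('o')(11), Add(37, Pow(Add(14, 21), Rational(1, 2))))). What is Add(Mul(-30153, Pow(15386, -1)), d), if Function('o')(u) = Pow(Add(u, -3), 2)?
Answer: Rational(-30153, 15386) ≈ -1.9598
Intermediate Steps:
Function('o')(u) = Pow(Add(-3, u), 2)
d = 0 (d = Mul(0, Add(Pow(Add(-3, 11), 2), Add(37, Pow(Add(14, 21), Rational(1, 2))))) = Mul(0, Add(Pow(8, 2), Add(37, Pow(35, Rational(1, 2))))) = Mul(0, Add(64, Add(37, Pow(35, Rational(1, 2))))) = Mul(0, Add(101, Pow(35, Rational(1, 2)))) = 0)
Add(Mul(-30153, Pow(15386, -1)), d) = Add(Mul(-30153, Pow(15386, -1)), 0) = Add(Mul(-30153, Rational(1, 15386)), 0) = Add(Rational(-30153, 15386), 0) = Rational(-30153, 15386)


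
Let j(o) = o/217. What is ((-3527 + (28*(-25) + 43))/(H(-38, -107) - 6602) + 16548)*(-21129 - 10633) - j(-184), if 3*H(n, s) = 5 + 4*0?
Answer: -2258483108899616/4296817 ≈ -5.2562e+8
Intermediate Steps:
H(n, s) = 5/3 (H(n, s) = (5 + 4*0)/3 = (5 + 0)/3 = (⅓)*5 = 5/3)
j(o) = o/217 (j(o) = o*(1/217) = o/217)
((-3527 + (28*(-25) + 43))/(H(-38, -107) - 6602) + 16548)*(-21129 - 10633) - j(-184) = ((-3527 + (28*(-25) + 43))/(5/3 - 6602) + 16548)*(-21129 - 10633) - (-184)/217 = ((-3527 + (-700 + 43))/(-19801/3) + 16548)*(-31762) - 1*(-184/217) = ((-3527 - 657)*(-3/19801) + 16548)*(-31762) + 184/217 = (-4184*(-3/19801) + 16548)*(-31762) + 184/217 = (12552/19801 + 16548)*(-31762) + 184/217 = (327679500/19801)*(-31762) + 184/217 = -10407756279000/19801 + 184/217 = -2258483108899616/4296817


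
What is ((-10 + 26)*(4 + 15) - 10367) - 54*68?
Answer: -13735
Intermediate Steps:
((-10 + 26)*(4 + 15) - 10367) - 54*68 = (16*19 - 10367) - 3672 = (304 - 10367) - 3672 = -10063 - 3672 = -13735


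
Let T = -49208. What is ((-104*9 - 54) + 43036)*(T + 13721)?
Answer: -1492086402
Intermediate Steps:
((-104*9 - 54) + 43036)*(T + 13721) = ((-104*9 - 54) + 43036)*(-49208 + 13721) = ((-936 - 54) + 43036)*(-35487) = (-990 + 43036)*(-35487) = 42046*(-35487) = -1492086402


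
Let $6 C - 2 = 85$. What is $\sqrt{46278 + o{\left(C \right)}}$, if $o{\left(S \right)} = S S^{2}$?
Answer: $\frac{\sqrt{789226}}{4} \approx 222.1$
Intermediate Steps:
$C = \frac{29}{2}$ ($C = \frac{1}{3} + \frac{1}{6} \cdot 85 = \frac{1}{3} + \frac{85}{6} = \frac{29}{2} \approx 14.5$)
$o{\left(S \right)} = S^{3}$
$\sqrt{46278 + o{\left(C \right)}} = \sqrt{46278 + \left(\frac{29}{2}\right)^{3}} = \sqrt{46278 + \frac{24389}{8}} = \sqrt{\frac{394613}{8}} = \frac{\sqrt{789226}}{4}$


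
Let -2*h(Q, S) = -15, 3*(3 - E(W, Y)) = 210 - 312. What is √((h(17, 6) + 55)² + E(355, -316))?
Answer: √15773/2 ≈ 62.795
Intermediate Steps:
E(W, Y) = 37 (E(W, Y) = 3 - (210 - 312)/3 = 3 - ⅓*(-102) = 3 + 34 = 37)
h(Q, S) = 15/2 (h(Q, S) = -½*(-15) = 15/2)
√((h(17, 6) + 55)² + E(355, -316)) = √((15/2 + 55)² + 37) = √((125/2)² + 37) = √(15625/4 + 37) = √(15773/4) = √15773/2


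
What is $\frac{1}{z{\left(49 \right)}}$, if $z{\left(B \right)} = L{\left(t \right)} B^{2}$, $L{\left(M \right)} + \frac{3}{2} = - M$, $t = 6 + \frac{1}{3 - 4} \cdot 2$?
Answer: $- \frac{2}{26411} \approx -7.5726 \cdot 10^{-5}$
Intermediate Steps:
$t = 4$ ($t = 6 + \frac{1}{-1} \cdot 2 = 6 - 2 = 4$)
$L{\left(M \right)} = - \frac{3}{2} - M$
$z{\left(B \right)} = - \frac{11 B^{2}}{2}$ ($z{\left(B \right)} = \left(- \frac{3}{2} - 4\right) B^{2} = - \frac{11 B^{2}}{2}$)
$\frac{1}{z{\left(49 \right)}} = \frac{1}{\left(- \frac{11}{2}\right) 49^{2}} = \frac{1}{\left(- \frac{11}{2}\right) 2401} = \frac{1}{- \frac{26411}{2}} = - \frac{2}{26411}$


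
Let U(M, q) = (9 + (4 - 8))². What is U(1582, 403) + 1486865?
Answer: 1486890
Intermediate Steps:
U(M, q) = 25 (U(M, q) = (9 - 4)² = 5² = 25)
U(1582, 403) + 1486865 = 25 + 1486865 = 1486890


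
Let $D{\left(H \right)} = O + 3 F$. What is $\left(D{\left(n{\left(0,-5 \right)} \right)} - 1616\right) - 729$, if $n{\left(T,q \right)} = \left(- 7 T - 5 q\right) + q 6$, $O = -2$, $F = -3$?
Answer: $-2356$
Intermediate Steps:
$n{\left(T,q \right)} = q - 7 T$ ($n{\left(T,q \right)} = \left(- 7 T - 5 q\right) + 6 q = q - 7 T$)
$D{\left(H \right)} = -11$ ($D{\left(H \right)} = -2 + 3 \left(-3\right) = -2 - 9 = -11$)
$\left(D{\left(n{\left(0,-5 \right)} \right)} - 1616\right) - 729 = \left(-11 - 1616\right) - 729 = -1627 - 729 = -2356$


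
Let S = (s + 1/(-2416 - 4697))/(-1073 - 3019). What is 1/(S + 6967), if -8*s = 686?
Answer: 116425584/811139483491 ≈ 0.00014353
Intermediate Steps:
s = -343/4 (s = -⅛*686 = -343/4 ≈ -85.750)
S = 2439763/116425584 (S = (-343/4 + 1/(-2416 - 4697))/(-1073 - 3019) = (-343/4 + 1/(-7113))/(-4092) = (-343/4 - 1/7113)*(-1/4092) = -2439763/28452*(-1/4092) = 2439763/116425584 ≈ 0.020956)
1/(S + 6967) = 1/(2439763/116425584 + 6967) = 1/(811139483491/116425584) = 116425584/811139483491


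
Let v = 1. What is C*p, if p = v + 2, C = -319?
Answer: -957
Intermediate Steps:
p = 3 (p = 1 + 2 = 3)
C*p = -319*3 = -957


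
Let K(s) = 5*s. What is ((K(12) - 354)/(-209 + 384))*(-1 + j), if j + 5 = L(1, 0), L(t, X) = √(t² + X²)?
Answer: 42/5 ≈ 8.4000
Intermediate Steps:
L(t, X) = √(X² + t²)
j = -4 (j = -5 + √(0² + 1²) = -5 + √(0 + 1) = -5 + √1 = -5 + 1 = -4)
((K(12) - 354)/(-209 + 384))*(-1 + j) = ((5*12 - 354)/(-209 + 384))*(-1 - 4) = ((60 - 354)/175)*(-5) = -294*1/175*(-5) = -42/25*(-5) = 42/5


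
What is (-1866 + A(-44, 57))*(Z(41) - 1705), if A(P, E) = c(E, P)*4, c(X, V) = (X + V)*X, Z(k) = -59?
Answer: -1936872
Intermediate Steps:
c(X, V) = X*(V + X) (c(X, V) = (V + X)*X = X*(V + X))
A(P, E) = 4*E*(E + P) (A(P, E) = (E*(P + E))*4 = (E*(E + P))*4 = 4*E*(E + P))
(-1866 + A(-44, 57))*(Z(41) - 1705) = (-1866 + 4*57*(57 - 44))*(-59 - 1705) = (-1866 + 4*57*13)*(-1764) = (-1866 + 2964)*(-1764) = 1098*(-1764) = -1936872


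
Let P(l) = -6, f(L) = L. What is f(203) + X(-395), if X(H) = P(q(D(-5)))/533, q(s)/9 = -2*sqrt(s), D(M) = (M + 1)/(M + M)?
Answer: 108193/533 ≈ 202.99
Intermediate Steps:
D(M) = (1 + M)/(2*M) (D(M) = (1 + M)/((2*M)) = (1 + M)*(1/(2*M)) = (1 + M)/(2*M))
q(s) = -18*sqrt(s) (q(s) = 9*(-2*sqrt(s)) = -18*sqrt(s))
X(H) = -6/533
f(203) + X(-395) = 203 - 6/533 = 108193/533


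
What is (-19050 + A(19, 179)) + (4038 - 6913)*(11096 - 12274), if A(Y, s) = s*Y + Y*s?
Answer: 3374502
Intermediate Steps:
A(Y, s) = 2*Y*s (A(Y, s) = Y*s + Y*s = 2*Y*s)
(-19050 + A(19, 179)) + (4038 - 6913)*(11096 - 12274) = (-19050 + 2*19*179) + (4038 - 6913)*(11096 - 12274) = (-19050 + 6802) - 2875*(-1178) = -12248 + 3386750 = 3374502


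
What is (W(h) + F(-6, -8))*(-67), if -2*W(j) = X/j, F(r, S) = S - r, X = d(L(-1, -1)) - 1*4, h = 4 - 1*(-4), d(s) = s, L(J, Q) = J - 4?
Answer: 1541/16 ≈ 96.313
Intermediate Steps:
L(J, Q) = -4 + J
h = 8 (h = 4 + 4 = 8)
X = -9 (X = (-4 - 1) - 1*4 = -5 - 4 = -9)
W(j) = 9/(2*j) (W(j) = -(-9)/(2*j) = 9/(2*j))
(W(h) + F(-6, -8))*(-67) = ((9/2)/8 + (-8 - 1*(-6)))*(-67) = ((9/2)*(⅛) + (-8 + 6))*(-67) = (9/16 - 2)*(-67) = -23/16*(-67) = 1541/16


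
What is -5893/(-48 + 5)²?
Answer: -5893/1849 ≈ -3.1871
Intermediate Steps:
-5893/(-48 + 5)² = -5893/((-43)²) = -5893/1849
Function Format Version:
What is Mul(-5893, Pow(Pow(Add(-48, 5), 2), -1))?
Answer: Rational(-5893, 1849) ≈ -3.1871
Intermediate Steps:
Mul(-5893, Pow(Pow(Add(-48, 5), 2), -1)) = Mul(-5893, Pow(Pow(-43, 2), -1)) = Mul(-5893, Pow(1849, -1)) = Mul(-5893, Rational(1, 1849)) = Rational(-5893, 1849)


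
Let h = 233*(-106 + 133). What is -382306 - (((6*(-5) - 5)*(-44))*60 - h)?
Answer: -468415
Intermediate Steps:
h = 6291 (h = 233*27 = 6291)
-382306 - (((6*(-5) - 5)*(-44))*60 - h) = -382306 - (((6*(-5) - 5)*(-44))*60 - 1*6291) = -382306 - (((-30 - 5)*(-44))*60 - 6291) = -382306 - (-35*(-44)*60 - 6291) = -382306 - (1540*60 - 6291) = -382306 - (92400 - 6291) = -382306 - 1*86109 = -382306 - 86109 = -468415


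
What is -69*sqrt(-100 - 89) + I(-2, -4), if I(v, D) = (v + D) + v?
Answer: -8 - 207*I*sqrt(21) ≈ -8.0 - 948.59*I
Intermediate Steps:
I(v, D) = D + 2*v (I(v, D) = (D + v) + v = D + 2*v)
-69*sqrt(-100 - 89) + I(-2, -4) = -69*sqrt(-100 - 89) + (-4 + 2*(-2)) = -207*I*sqrt(21) + (-4 - 4) = -207*I*sqrt(21) - 8 = -8 - 207*I*sqrt(21)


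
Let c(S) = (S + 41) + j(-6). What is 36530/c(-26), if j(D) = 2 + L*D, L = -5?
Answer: 36530/47 ≈ 777.23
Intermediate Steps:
j(D) = 2 - 5*D
c(S) = 73 + S (c(S) = (S + 41) + (2 - 5*(-6)) = (41 + S) + (2 + 30) = (41 + S) + 32 = 73 + S)
36530/c(-26) = 36530/(73 - 26) = 36530/47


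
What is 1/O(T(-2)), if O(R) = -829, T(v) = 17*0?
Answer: -1/829 ≈ -0.0012063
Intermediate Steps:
T(v) = 0
1/O(T(-2)) = 1/(-829) = -1/829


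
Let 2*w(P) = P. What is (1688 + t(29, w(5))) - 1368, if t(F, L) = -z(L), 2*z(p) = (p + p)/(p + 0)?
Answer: 319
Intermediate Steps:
z(p) = 1 (z(p) = ((p + p)/(p + 0))/2 = ((2*p)/p)/2 = (1/2)*2 = 1)
w(P) = P/2
t(F, L) = -1 (t(F, L) = -1*1 = -1)
(1688 + t(29, w(5))) - 1368 = (1688 - 1) - 1368 = 1687 - 1368 = 319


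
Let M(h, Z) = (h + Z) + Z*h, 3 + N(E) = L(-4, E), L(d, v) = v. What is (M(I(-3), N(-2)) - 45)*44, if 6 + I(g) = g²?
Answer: -2728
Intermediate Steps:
N(E) = -3 + E
I(g) = -6 + g²
M(h, Z) = Z + h + Z*h (M(h, Z) = (Z + h) + Z*h = Z + h + Z*h)
(M(I(-3), N(-2)) - 45)*44 = (((-3 - 2) + (-6 + (-3)²) + (-3 - 2)*(-6 + (-3)²)) - 45)*44 = ((-5 + (-6 + 9) - 5*(-6 + 9)) - 45)*44 = ((-5 + 3 - 5*3) - 45)*44 = ((-5 + 3 - 15) - 45)*44 = (-17 - 45)*44 = -62*44 = -2728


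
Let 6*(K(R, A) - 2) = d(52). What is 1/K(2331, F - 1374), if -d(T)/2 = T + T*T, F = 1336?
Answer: -3/2750 ≈ -0.0010909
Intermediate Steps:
d(T) = -2*T - 2*T**2 (d(T) = -2*(T + T*T) = -2*(T + T**2) = -2*T - 2*T**2)
K(R, A) = -2750/3 (K(R, A) = 2 + (-2*52*(1 + 52))/6 = 2 + (-2*52*53)/6 = 2 + (1/6)*(-5512) = 2 - 2756/3 = -2750/3)
1/K(2331, F - 1374) = 1/(-2750/3) = -3/2750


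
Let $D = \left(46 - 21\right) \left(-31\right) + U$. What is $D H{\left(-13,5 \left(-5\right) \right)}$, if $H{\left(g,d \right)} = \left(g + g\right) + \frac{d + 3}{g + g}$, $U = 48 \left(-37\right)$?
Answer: $\frac{834177}{13} \approx 64167.0$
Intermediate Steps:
$U = -1776$
$H{\left(g,d \right)} = 2 g + \frac{3 + d}{2 g}$
$D = -2551$ ($D = \left(46 - 21\right) \left(-31\right) - 1776 = 25 \left(-31\right) - 1776 = -775 - 1776 = -2551$)
$D H{\left(-13,5 \left(-5\right) \right)} = - 2551 \frac{3 + 5 \left(-5\right) + 4 \left(-13\right)^{2}}{2 \left(-13\right)} = - 2551 \cdot \frac{1}{2} \left(- \frac{1}{13}\right) \left(3 - 25 + 4 \cdot 169\right) = - 2551 \cdot \frac{1}{2} \left(- \frac{1}{13}\right) \left(3 - 25 + 676\right) = - 2551 \cdot \frac{1}{2} \left(- \frac{1}{13}\right) 654 = \left(-2551\right) \left(- \frac{327}{13}\right) = \frac{834177}{13}$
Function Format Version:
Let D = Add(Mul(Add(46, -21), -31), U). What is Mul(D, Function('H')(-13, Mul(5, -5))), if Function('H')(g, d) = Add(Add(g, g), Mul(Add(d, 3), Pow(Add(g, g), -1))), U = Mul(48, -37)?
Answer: Rational(834177, 13) ≈ 64167.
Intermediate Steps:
U = -1776
Function('H')(g, d) = Add(Mul(2, g), Mul(Rational(1, 2), Pow(g, -1), Add(3, d))) (Function('H')(g, d) = Add(Mul(2, g), Mul(Add(3, d), Pow(Mul(2, g), -1))) = Add(Mul(2, g), Mul(Add(3, d), Mul(Rational(1, 2), Pow(g, -1)))) = Add(Mul(2, g), Mul(Rational(1, 2), Pow(g, -1), Add(3, d))))
D = -2551 (D = Add(Mul(Add(46, -21), -31), -1776) = Add(Mul(25, -31), -1776) = Add(-775, -1776) = -2551)
Mul(D, Function('H')(-13, Mul(5, -5))) = Mul(-2551, Mul(Rational(1, 2), Pow(-13, -1), Add(3, Mul(5, -5), Mul(4, Pow(-13, 2))))) = Mul(-2551, Mul(Rational(1, 2), Rational(-1, 13), Add(3, -25, Mul(4, 169)))) = Mul(-2551, Mul(Rational(1, 2), Rational(-1, 13), Add(3, -25, 676))) = Mul(-2551, Mul(Rational(1, 2), Rational(-1, 13), 654)) = Mul(-2551, Rational(-327, 13)) = Rational(834177, 13)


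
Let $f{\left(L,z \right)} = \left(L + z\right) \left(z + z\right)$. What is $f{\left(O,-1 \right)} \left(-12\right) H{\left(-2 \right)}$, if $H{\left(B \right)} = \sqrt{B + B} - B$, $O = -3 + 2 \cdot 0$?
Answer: $-192 - 192 i \approx -192.0 - 192.0 i$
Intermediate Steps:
$O = -3$ ($O = -3 + 0 = -3$)
$f{\left(L,z \right)} = 2 z \left(L + z\right)$ ($f{\left(L,z \right)} = \left(L + z\right) 2 z = 2 z \left(L + z\right)$)
$H{\left(B \right)} = - B + \sqrt{2} \sqrt{B}$ ($H{\left(B \right)} = \sqrt{2 B} - B = \sqrt{2} \sqrt{B} - B = - B + \sqrt{2} \sqrt{B}$)
$f{\left(O,-1 \right)} \left(-12\right) H{\left(-2 \right)} = 2 \left(-1\right) \left(-3 - 1\right) \left(-12\right) \left(\left(-1\right) \left(-2\right) + \sqrt{2} \sqrt{-2}\right) = 2 \left(-1\right) \left(-4\right) \left(-12\right) \left(2 + \sqrt{2} i \sqrt{2}\right) = 8 \left(-12\right) \left(2 + 2 i\right) = - 96 \left(2 + 2 i\right) = -192 - 192 i$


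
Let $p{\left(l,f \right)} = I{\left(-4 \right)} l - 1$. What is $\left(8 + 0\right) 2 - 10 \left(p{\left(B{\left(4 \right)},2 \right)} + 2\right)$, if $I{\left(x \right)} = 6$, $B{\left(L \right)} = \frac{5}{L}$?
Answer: $-69$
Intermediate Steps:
$p{\left(l,f \right)} = -1 + 6 l$ ($p{\left(l,f \right)} = 6 l - 1 = -1 + 6 l$)
$\left(8 + 0\right) 2 - 10 \left(p{\left(B{\left(4 \right)},2 \right)} + 2\right) = \left(8 + 0\right) 2 - 10 \left(\left(-1 + 6 \cdot \frac{5}{4}\right) + 2\right) = 8 \cdot 2 - 10 \left(\left(-1 + 6 \cdot 5 \cdot \frac{1}{4}\right) + 2\right) = 16 - 10 \left(\left(-1 + 6 \cdot \frac{5}{4}\right) + 2\right) = 16 - 10 \left(\left(-1 + \frac{15}{2}\right) + 2\right) = 16 - 10 \left(\frac{13}{2} + 2\right) = 16 - 85 = -69$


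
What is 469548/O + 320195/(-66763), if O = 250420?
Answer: -12208699694/4179697615 ≈ -2.9210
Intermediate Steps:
469548/O + 320195/(-66763) = 469548/250420 + 320195/(-66763) = 469548*(1/250420) + 320195*(-1/66763) = 117387/62605 - 320195/66763 = -12208699694/4179697615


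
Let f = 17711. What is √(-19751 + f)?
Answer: 2*I*√510 ≈ 45.166*I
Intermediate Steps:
√(-19751 + f) = √(-19751 + 17711) = √(-2040) = 2*I*√510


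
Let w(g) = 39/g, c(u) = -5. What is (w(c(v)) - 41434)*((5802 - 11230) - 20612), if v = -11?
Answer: 1079144472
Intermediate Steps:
(w(c(v)) - 41434)*((5802 - 11230) - 20612) = (39/(-5) - 41434)*((5802 - 11230) - 20612) = (39*(-⅕) - 41434)*(-5428 - 20612) = (-39/5 - 41434)*(-26040) = -207209/5*(-26040) = 1079144472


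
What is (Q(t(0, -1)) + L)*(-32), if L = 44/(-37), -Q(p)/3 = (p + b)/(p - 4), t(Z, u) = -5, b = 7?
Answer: 1856/111 ≈ 16.721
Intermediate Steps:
Q(p) = -3*(7 + p)/(-4 + p) (Q(p) = -3*(p + 7)/(p - 4) = -3*(7 + p)/(-4 + p))
L = -44/37 (L = 44*(-1/37) = -44/37 ≈ -1.1892)
(Q(t(0, -1)) + L)*(-32) = (3*(-7 - 1*(-5))/(-4 - 5) - 44/37)*(-32) = (3*(-7 + 5)/(-9) - 44/37)*(-32) = (3*(-⅑)*(-2) - 44/37)*(-32) = (⅔ - 44/37)*(-32) = -58/111*(-32) = 1856/111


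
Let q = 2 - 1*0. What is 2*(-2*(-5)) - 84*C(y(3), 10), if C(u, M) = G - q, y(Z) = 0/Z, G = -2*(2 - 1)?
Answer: 356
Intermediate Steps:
G = -2 (G = -2*1 = -2)
q = 2 (q = 2 + 0 = 2)
y(Z) = 0
C(u, M) = -4 (C(u, M) = -2 - 1*2 = -2 - 2 = -4)
2*(-2*(-5)) - 84*C(y(3), 10) = 2*(-2*(-5)) - 84*(-4) = 2*10 + 336 = 20 + 336 = 356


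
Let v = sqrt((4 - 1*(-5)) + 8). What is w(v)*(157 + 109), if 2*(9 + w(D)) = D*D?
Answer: -133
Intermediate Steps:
v = sqrt(17) (v = sqrt((4 + 5) + 8) = sqrt(9 + 8) = sqrt(17) ≈ 4.1231)
w(D) = -9 + D**2/2 (w(D) = -9 + (D*D)/2 = -9 + D**2/2)
w(v)*(157 + 109) = (-9 + (sqrt(17))**2/2)*(157 + 109) = (-9 + (1/2)*17)*266 = (-9 + 17/2)*266 = -1/2*266 = -133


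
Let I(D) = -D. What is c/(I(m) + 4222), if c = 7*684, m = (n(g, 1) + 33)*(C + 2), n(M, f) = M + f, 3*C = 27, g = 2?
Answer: 2394/1913 ≈ 1.2514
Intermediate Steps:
C = 9 (C = (1/3)*27 = 9)
m = 396 (m = ((2 + 1) + 33)*(9 + 2) = (3 + 33)*11 = 36*11 = 396)
c = 4788
c/(I(m) + 4222) = 4788/(-1*396 + 4222) = 4788/(-396 + 4222) = 4788/3826 = 4788*(1/3826) = 2394/1913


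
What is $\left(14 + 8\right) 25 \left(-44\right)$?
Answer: $-24200$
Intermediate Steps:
$\left(14 + 8\right) 25 \left(-44\right) = 22 \cdot 25 \left(-44\right) = 550 \left(-44\right) = -24200$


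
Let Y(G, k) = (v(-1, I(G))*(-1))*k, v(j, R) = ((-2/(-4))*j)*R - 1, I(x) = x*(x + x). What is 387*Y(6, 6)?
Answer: 85914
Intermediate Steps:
I(x) = 2*x² (I(x) = x*(2*x) = 2*x²)
v(j, R) = -1 + R*j/2 (v(j, R) = ((-2*(-¼))*j)*R - 1 = (j/2)*R - 1 = R*j/2 - 1 = -1 + R*j/2)
Y(G, k) = k*(1 + G²) (Y(G, k) = ((-1 + (½)*(2*G²)*(-1))*(-1))*k = ((-1 - G²)*(-1))*k = (1 + G²)*k = k*(1 + G²))
387*Y(6, 6) = 387*(6*(1 + 6²)) = 387*(6*(1 + 36)) = 387*(6*37) = 387*222 = 85914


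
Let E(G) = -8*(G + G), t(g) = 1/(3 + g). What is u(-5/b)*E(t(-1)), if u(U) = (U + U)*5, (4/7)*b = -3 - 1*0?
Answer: -1600/21 ≈ -76.190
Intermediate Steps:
b = -21/4 (b = 7*(-3 - 1*0)/4 = 7*(-3 + 0)/4 = (7/4)*(-3) = -21/4 ≈ -5.2500)
E(G) = -16*G
u(U) = 10*U (u(U) = (2*U)*5 = 10*U)
u(-5/b)*E(t(-1)) = (10*(-5/(-21/4)))*(-16/(3 - 1)) = (10*(-5*(-4/21)))*(-16/2) = (10*(20/21))*(-16*½) = (200/21)*(-8) = -1600/21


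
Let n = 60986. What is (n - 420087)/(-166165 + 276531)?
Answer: -359101/110366 ≈ -3.2537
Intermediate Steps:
(n - 420087)/(-166165 + 276531) = (60986 - 420087)/(-166165 + 276531) = -359101/110366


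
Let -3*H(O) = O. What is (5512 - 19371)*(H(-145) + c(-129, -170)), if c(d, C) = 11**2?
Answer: -7040372/3 ≈ -2.3468e+6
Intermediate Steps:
H(O) = -O/3
c(d, C) = 121
(5512 - 19371)*(H(-145) + c(-129, -170)) = (5512 - 19371)*(-1/3*(-145) + 121) = -13859*(145/3 + 121) = -13859*508/3 = -7040372/3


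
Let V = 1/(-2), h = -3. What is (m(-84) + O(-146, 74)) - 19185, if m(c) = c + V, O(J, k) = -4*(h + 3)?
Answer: -38539/2 ≈ -19270.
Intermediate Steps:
V = -½ ≈ -0.50000
O(J, k) = 0 (O(J, k) = -4*(-3 + 3) = -4*0 = 0)
m(c) = -½ + c (m(c) = c - ½ = -½ + c)
(m(-84) + O(-146, 74)) - 19185 = ((-½ - 84) + 0) - 19185 = (-169/2 + 0) - 19185 = -169/2 - 19185 = -38539/2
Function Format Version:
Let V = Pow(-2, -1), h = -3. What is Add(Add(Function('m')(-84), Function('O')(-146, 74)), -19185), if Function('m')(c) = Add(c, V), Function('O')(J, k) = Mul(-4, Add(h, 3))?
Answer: Rational(-38539, 2) ≈ -19270.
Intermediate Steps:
V = Rational(-1, 2) ≈ -0.50000
Function('O')(J, k) = 0 (Function('O')(J, k) = Mul(-4, Add(-3, 3)) = Mul(-4, 0) = 0)
Function('m')(c) = Add(Rational(-1, 2), c) (Function('m')(c) = Add(c, Rational(-1, 2)) = Add(Rational(-1, 2), c))
Add(Add(Function('m')(-84), Function('O')(-146, 74)), -19185) = Add(Add(Add(Rational(-1, 2), -84), 0), -19185) = Add(Add(Rational(-169, 2), 0), -19185) = Add(Rational(-169, 2), -19185) = Rational(-38539, 2)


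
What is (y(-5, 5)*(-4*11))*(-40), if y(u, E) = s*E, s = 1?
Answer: 8800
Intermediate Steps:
y(u, E) = E (y(u, E) = 1*E = E)
(y(-5, 5)*(-4*11))*(-40) = (5*(-4*11))*(-40) = (5*(-44))*(-40) = -220*(-40) = 8800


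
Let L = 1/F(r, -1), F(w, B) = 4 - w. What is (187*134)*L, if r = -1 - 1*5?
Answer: 12529/5 ≈ 2505.8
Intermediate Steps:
r = -6 (r = -1 - 5 = -6)
L = ⅒ (L = 1/(4 - 1*(-6)) = 1/(4 + 6) = 1/10 = ⅒ ≈ 0.10000)
(187*134)*L = (187*134)*(⅒) = 25058*(⅒) = 12529/5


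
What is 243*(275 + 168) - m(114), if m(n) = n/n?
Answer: 107648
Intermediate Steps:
m(n) = 1
243*(275 + 168) - m(114) = 243*(275 + 168) - 1*1 = 243*443 - 1 = 107649 - 1 = 107648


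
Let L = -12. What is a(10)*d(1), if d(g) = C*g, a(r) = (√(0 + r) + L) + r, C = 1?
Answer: -2 + √10 ≈ 1.1623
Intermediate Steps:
a(r) = -12 + r + √r (a(r) = (√(0 + r) - 12) + r = (√r - 12) + r = (-12 + √r) + r = -12 + r + √r)
d(g) = g (d(g) = 1*g = g)
a(10)*d(1) = (-12 + 10 + √10)*1 = (-2 + √10)*1 = -2 + √10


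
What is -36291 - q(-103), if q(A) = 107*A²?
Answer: -1171454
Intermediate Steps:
-36291 - q(-103) = -36291 - 107*(-103)² = -36291 - 107*10609 = -36291 - 1*1135163 = -36291 - 1135163 = -1171454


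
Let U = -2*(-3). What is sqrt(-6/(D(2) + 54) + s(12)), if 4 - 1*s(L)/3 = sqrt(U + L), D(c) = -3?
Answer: sqrt(3434 - 2601*sqrt(2))/17 ≈ 0.91955*I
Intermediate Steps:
U = 6
s(L) = 12 - 3*sqrt(6 + L)
sqrt(-6/(D(2) + 54) + s(12)) = sqrt(-6/(-3 + 54) + (12 - 3*sqrt(6 + 12))) = sqrt(-6/51 + (12 - 9*sqrt(2))) = sqrt((1/51)*(-6) + (12 - 9*sqrt(2))) = sqrt(-2/17 + (12 - 9*sqrt(2))) = sqrt(202/17 - 9*sqrt(2))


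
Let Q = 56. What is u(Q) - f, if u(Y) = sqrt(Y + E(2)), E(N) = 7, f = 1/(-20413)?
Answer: 1/20413 + 3*sqrt(7) ≈ 7.9373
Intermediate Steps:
f = -1/20413 ≈ -4.8988e-5
u(Y) = sqrt(7 + Y) (u(Y) = sqrt(Y + 7) = sqrt(7 + Y))
u(Q) - f = sqrt(7 + 56) - 1*(-1/20413) = sqrt(63) + 1/20413 = 3*sqrt(7) + 1/20413 = 1/20413 + 3*sqrt(7)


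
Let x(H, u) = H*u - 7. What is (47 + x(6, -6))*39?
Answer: 156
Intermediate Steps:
x(H, u) = -7 + H*u
(47 + x(6, -6))*39 = (47 + (-7 + 6*(-6)))*39 = (47 + (-7 - 36))*39 = (47 - 43)*39 = 4*39 = 156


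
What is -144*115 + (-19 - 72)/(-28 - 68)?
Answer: -1589669/96 ≈ -16559.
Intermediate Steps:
-144*115 + (-19 - 72)/(-28 - 68) = -16560 - 91/(-96) = -16560 - 91*(-1/96) = -16560 + 91/96 = -1589669/96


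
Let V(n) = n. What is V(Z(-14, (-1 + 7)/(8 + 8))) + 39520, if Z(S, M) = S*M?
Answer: 158059/4 ≈ 39515.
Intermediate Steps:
Z(S, M) = M*S
V(Z(-14, (-1 + 7)/(8 + 8))) + 39520 = ((-1 + 7)/(8 + 8))*(-14) + 39520 = (6/16)*(-14) + 39520 = (6*(1/16))*(-14) + 39520 = (3/8)*(-14) + 39520 = -21/4 + 39520 = 158059/4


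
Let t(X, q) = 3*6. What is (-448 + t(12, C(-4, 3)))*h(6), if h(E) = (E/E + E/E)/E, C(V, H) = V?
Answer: -430/3 ≈ -143.33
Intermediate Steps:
t(X, q) = 18
h(E) = 2/E (h(E) = (1 + 1)/E = 2/E)
(-448 + t(12, C(-4, 3)))*h(6) = (-448 + 18)*(2/6) = -860/6 = -430*⅓ = -430/3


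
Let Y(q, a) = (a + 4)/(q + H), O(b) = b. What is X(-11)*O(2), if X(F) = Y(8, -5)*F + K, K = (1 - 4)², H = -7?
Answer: 40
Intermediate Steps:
Y(q, a) = (4 + a)/(-7 + q) (Y(q, a) = (a + 4)/(q - 7) = (4 + a)/(-7 + q))
K = 9 (K = (-3)² = 9)
X(F) = 9 - F (X(F) = ((4 - 5)/(-7 + 8))*F + 9 = (-1/1)*F + 9 = (1*(-1))*F + 9 = -F + 9 = 9 - F)
X(-11)*O(2) = (9 - 1*(-11))*2 = (9 + 11)*2 = 20*2 = 40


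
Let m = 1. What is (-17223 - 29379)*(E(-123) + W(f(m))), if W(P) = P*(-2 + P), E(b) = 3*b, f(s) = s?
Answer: 17242740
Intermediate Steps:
(-17223 - 29379)*(E(-123) + W(f(m))) = (-17223 - 29379)*(3*(-123) + 1*(-2 + 1)) = -46602*(-369 + 1*(-1)) = -46602*(-369 - 1) = -46602*(-370) = 17242740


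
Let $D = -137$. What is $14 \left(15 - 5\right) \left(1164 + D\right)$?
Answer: $143780$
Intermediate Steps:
$14 \left(15 - 5\right) \left(1164 + D\right) = 14 \left(15 - 5\right) \left(1164 - 137\right) = 14 \cdot 10 \cdot 1027 = 140 \cdot 1027 = 143780$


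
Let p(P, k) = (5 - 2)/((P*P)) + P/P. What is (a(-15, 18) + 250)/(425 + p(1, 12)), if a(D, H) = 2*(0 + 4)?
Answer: 86/143 ≈ 0.60140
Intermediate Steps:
a(D, H) = 8 (a(D, H) = 2*4 = 8)
p(P, k) = 1 + 3/P² (p(P, k) = 3/(P²) + 1 = 3/P² + 1 = 1 + 3/P²)
(a(-15, 18) + 250)/(425 + p(1, 12)) = (8 + 250)/(425 + (1 + 3/1²)) = 258/(425 + (1 + 3*1)) = 258/(425 + (1 + 3)) = 258/(425 + 4) = 258/429 = 258*(1/429) = 86/143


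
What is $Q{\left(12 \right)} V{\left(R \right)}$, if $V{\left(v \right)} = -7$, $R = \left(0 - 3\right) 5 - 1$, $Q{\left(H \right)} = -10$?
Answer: $70$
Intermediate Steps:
$R = -16$ ($R = \left(-3\right) 5 - 1 = -15 - 1 = -16$)
$Q{\left(12 \right)} V{\left(R \right)} = \left(-10\right) \left(-7\right) = 70$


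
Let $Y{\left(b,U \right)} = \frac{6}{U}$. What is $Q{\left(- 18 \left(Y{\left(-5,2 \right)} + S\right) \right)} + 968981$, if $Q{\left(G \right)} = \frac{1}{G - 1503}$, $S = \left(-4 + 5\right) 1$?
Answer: $\frac{1526145074}{1575} \approx 9.6898 \cdot 10^{5}$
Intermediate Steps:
$S = 1$ ($S = 1 \cdot 1 = 1$)
$Q{\left(G \right)} = \frac{1}{-1503 + G}$
$Q{\left(- 18 \left(Y{\left(-5,2 \right)} + S\right) \right)} + 968981 = \frac{1}{-1503 - 18 \left(\frac{6}{2} + 1\right)} + 968981 = \frac{1}{-1503 - 18 \left(6 \cdot \frac{1}{2} + 1\right)} + 968981 = \frac{1}{-1503 - 18 \left(3 + 1\right)} + 968981 = \frac{1}{-1503 - 72} + 968981 = \frac{1}{-1575} + 968981 = - \frac{1}{1575} + 968981 = \frac{1526145074}{1575}$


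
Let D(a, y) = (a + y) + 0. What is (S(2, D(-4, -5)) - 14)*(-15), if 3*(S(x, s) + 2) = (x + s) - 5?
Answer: 300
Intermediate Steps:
D(a, y) = a + y
S(x, s) = -11/3 + s/3 + x/3 (S(x, s) = -2 + ((x + s) - 5)/3 = -2 + ((s + x) - 5)/3 = -2 + (-5 + s + x)/3 = -2 + (-5/3 + s/3 + x/3) = -11/3 + s/3 + x/3)
(S(2, D(-4, -5)) - 14)*(-15) = ((-11/3 + (-4 - 5)/3 + (⅓)*2) - 14)*(-15) = ((-11/3 + (⅓)*(-9) + ⅔) - 14)*(-15) = ((-11/3 - 3 + ⅔) - 14)*(-15) = (-6 - 14)*(-15) = -20*(-15) = 300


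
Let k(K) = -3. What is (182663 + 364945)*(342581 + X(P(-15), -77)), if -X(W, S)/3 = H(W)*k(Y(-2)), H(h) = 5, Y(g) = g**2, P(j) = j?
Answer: 187624738608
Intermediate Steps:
X(W, S) = 45 (X(W, S) = -15*(-3) = -3*(-15) = 45)
(182663 + 364945)*(342581 + X(P(-15), -77)) = (182663 + 364945)*(342581 + 45) = 547608*342626 = 187624738608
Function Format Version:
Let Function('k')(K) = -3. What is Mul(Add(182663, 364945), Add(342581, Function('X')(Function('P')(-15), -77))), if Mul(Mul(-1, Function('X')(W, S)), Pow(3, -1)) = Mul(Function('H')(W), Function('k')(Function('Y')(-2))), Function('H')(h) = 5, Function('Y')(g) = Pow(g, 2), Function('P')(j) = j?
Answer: 187624738608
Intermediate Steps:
Function('X')(W, S) = 45 (Function('X')(W, S) = Mul(-3, Mul(5, -3)) = Mul(-3, -15) = 45)
Mul(Add(182663, 364945), Add(342581, Function('X')(Function('P')(-15), -77))) = Mul(Add(182663, 364945), Add(342581, 45)) = Mul(547608, 342626) = 187624738608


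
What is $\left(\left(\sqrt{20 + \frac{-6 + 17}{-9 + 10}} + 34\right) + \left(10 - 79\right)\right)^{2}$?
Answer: $\left(-35 + \sqrt{31}\right)^{2} \approx 866.26$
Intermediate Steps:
$\left(\left(\sqrt{20 + \frac{-6 + 17}{-9 + 10}} + 34\right) + \left(10 - 79\right)\right)^{2} = \left(\left(\sqrt{20 + \frac{11}{1}} + 34\right) - 69\right)^{2} = \left(\left(\sqrt{20 + 11 \cdot 1} + 34\right) - 69\right)^{2} = \left(\left(\sqrt{20 + 11} + 34\right) - 69\right)^{2} = \left(\left(\sqrt{31} + 34\right) - 69\right)^{2} = \left(\left(34 + \sqrt{31}\right) - 69\right)^{2} = \left(-35 + \sqrt{31}\right)^{2}$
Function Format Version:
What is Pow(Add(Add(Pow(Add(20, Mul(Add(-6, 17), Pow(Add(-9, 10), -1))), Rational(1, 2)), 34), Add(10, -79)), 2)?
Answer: Pow(Add(-35, Pow(31, Rational(1, 2))), 2) ≈ 866.26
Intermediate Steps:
Pow(Add(Add(Pow(Add(20, Mul(Add(-6, 17), Pow(Add(-9, 10), -1))), Rational(1, 2)), 34), Add(10, -79)), 2) = Pow(Add(Add(Pow(Add(20, Mul(11, Pow(1, -1))), Rational(1, 2)), 34), -69), 2) = Pow(Add(Add(Pow(Add(20, Mul(11, 1)), Rational(1, 2)), 34), -69), 2) = Pow(Add(Add(Pow(Add(20, 11), Rational(1, 2)), 34), -69), 2) = Pow(Add(Add(Pow(31, Rational(1, 2)), 34), -69), 2) = Pow(Add(Add(34, Pow(31, Rational(1, 2))), -69), 2) = Pow(Add(-35, Pow(31, Rational(1, 2))), 2)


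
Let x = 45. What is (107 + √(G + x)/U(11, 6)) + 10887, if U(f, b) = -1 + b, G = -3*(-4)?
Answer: 10994 + √57/5 ≈ 10996.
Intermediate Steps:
G = 12
(107 + √(G + x)/U(11, 6)) + 10887 = (107 + √(12 + 45)/(-1 + 6)) + 10887 = (107 + √57/5) + 10887 = 10994 + √57/5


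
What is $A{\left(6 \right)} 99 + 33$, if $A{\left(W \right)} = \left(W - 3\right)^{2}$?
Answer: $924$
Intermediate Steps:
$A{\left(W \right)} = \left(-3 + W\right)^{2}$
$A{\left(6 \right)} 99 + 33 = \left(-3 + 6\right)^{2} \cdot 99 + 33 = 3^{2} \cdot 99 + 33 = 9 \cdot 99 + 33 = 891 + 33 = 924$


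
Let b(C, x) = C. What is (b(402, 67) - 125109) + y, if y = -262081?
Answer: -386788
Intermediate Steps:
(b(402, 67) - 125109) + y = (402 - 125109) - 262081 = -124707 - 262081 = -386788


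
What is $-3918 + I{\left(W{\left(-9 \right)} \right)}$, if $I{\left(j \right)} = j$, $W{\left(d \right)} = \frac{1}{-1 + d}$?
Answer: $- \frac{39181}{10} \approx -3918.1$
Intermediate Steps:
$-3918 + I{\left(W{\left(-9 \right)} \right)} = -3918 + \frac{1}{-1 - 9} = -3918 + \frac{1}{-10} = -3918 - \frac{1}{10} = - \frac{39181}{10}$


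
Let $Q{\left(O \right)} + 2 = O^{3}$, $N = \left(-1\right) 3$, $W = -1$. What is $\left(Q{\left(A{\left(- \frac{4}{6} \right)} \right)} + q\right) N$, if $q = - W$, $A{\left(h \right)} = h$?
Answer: $\frac{35}{9} \approx 3.8889$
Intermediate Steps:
$N = -3$
$Q{\left(O \right)} = -2 + O^{3}$
$q = 1$ ($q = \left(-1\right) \left(-1\right) = 1$)
$\left(Q{\left(A{\left(- \frac{4}{6} \right)} \right)} + q\right) N = \left(\left(-2 + \left(- \frac{4}{6}\right)^{3}\right) + 1\right) \left(-3\right) = \left(\left(-2 + \left(\left(-4\right) \frac{1}{6}\right)^{3}\right) + 1\right) \left(-3\right) = \left(\left(-2 + \left(- \frac{2}{3}\right)^{3}\right) + 1\right) \left(-3\right) = \left(\left(-2 - \frac{8}{27}\right) + 1\right) \left(-3\right) = \left(- \frac{62}{27} + 1\right) \left(-3\right) = \left(- \frac{35}{27}\right) \left(-3\right) = \frac{35}{9}$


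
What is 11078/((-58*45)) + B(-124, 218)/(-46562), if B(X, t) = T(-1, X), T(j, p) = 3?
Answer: -8893477/2095290 ≈ -4.2445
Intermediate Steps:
B(X, t) = 3
11078/((-58*45)) + B(-124, 218)/(-46562) = 11078/((-58*45)) + 3/(-46562) = 11078/(-2610) + 3*(-1/46562) = 11078*(-1/2610) - 3/46562 = -191/45 - 3/46562 = -8893477/2095290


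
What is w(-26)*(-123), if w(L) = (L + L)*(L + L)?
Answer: -332592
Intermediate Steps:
w(L) = 4*L² (w(L) = (2*L)*(2*L) = 4*L²)
w(-26)*(-123) = (4*(-26)²)*(-123) = (4*676)*(-123) = 2704*(-123) = -332592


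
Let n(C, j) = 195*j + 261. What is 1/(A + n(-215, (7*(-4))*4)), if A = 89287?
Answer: 1/67708 ≈ 1.4769e-5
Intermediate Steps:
n(C, j) = 261 + 195*j
1/(A + n(-215, (7*(-4))*4)) = 1/(89287 + (261 + 195*((7*(-4))*4))) = 1/(89287 + (261 + 195*(-28*4))) = 1/(89287 + (261 + 195*(-112))) = 1/(89287 + (261 - 21840)) = 1/(89287 - 21579) = 1/67708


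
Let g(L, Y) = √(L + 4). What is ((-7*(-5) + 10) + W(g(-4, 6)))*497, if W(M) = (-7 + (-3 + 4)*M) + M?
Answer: 18886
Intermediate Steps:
g(L, Y) = √(4 + L)
W(M) = -7 + 2*M (W(M) = (-7 + 1*M) + M = (-7 + M) + M = -7 + 2*M)
((-7*(-5) + 10) + W(g(-4, 6)))*497 = ((-7*(-5) + 10) + (-7 + 2*√(4 - 4)))*497 = ((35 + 10) + (-7 + 2*√0))*497 = (45 + (-7 + 2*0))*497 = (45 + (-7 + 0))*497 = (45 - 7)*497 = 38*497 = 18886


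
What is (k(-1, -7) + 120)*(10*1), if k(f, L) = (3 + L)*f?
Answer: 1240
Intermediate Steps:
k(f, L) = f*(3 + L)
(k(-1, -7) + 120)*(10*1) = (-(3 - 7) + 120)*(10*1) = (-1*(-4) + 120)*10 = (4 + 120)*10 = 124*10 = 1240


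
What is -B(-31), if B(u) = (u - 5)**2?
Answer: -1296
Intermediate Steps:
B(u) = (-5 + u)**2
-B(-31) = -(-5 - 31)**2 = -1*(-36)**2 = -1*1296 = -1296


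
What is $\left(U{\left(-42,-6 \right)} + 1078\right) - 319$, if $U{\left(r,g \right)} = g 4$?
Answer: $735$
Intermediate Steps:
$U{\left(r,g \right)} = 4 g$
$\left(U{\left(-42,-6 \right)} + 1078\right) - 319 = \left(4 \left(-6\right) + 1078\right) - 319 = \left(-24 + 1078\right) - 319 = 1054 - 319 = 735$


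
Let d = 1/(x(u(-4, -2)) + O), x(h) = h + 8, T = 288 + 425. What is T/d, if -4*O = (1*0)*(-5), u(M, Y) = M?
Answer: 2852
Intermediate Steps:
T = 713
x(h) = 8 + h
O = 0 (O = -1*0*(-5)/4 = -0*(-5) = -1/4*0 = 0)
d = 1/4 (d = 1/((8 - 4) + 0) = 1/(4 + 0) = 1/4 ≈ 0.25000)
T/d = 713/(1/4) = 713*4 = 2852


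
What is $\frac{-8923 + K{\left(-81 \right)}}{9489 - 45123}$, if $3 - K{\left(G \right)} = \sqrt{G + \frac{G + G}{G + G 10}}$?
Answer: $\frac{4460}{17817} + \frac{i \sqrt{9779}}{391974} \approx 0.25032 + 0.00025228 i$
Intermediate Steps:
$K{\left(G \right)} = 3 - \sqrt{\frac{2}{11} + G}$ ($K{\left(G \right)} = 3 - \sqrt{G + \frac{G + G}{G + G 10}} = 3 - \sqrt{G + \frac{2 G}{G + 10 G}} = 3 - \sqrt{G + \frac{2 G}{11 G}} = 3 - \sqrt{G + 2 G \frac{1}{11 G}} = 3 - \sqrt{G + \frac{2}{11}} = 3 - \sqrt{\frac{2}{11} + G}$)
$\frac{-8923 + K{\left(-81 \right)}}{9489 - 45123} = \frac{-8923 + \left(3 - \frac{\sqrt{22 + 121 \left(-81\right)}}{11}\right)}{9489 - 45123} = \frac{-8923 + \left(3 - \frac{\sqrt{22 - 9801}}{11}\right)}{-35634} = \left(-8923 + \left(3 - \frac{\sqrt{-9779}}{11}\right)\right) \left(- \frac{1}{35634}\right) = \left(-8923 + \left(3 - \frac{i \sqrt{9779}}{11}\right)\right) \left(- \frac{1}{35634}\right) = \left(-8920 - \frac{i \sqrt{9779}}{11}\right) \left(- \frac{1}{35634}\right) = \frac{4460}{17817} + \frac{i \sqrt{9779}}{391974}$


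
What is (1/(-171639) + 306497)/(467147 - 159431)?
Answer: 26303419291/26408033262 ≈ 0.99604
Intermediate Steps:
(1/(-171639) + 306497)/(467147 - 159431) = (-1/171639 + 306497)/307716 = (52606838582/171639)*(1/307716) = 26303419291/26408033262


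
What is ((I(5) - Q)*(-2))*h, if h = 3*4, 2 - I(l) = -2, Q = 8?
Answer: 96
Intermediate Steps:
I(l) = 4 (I(l) = 2 - 1*(-2) = 2 + 2 = 4)
h = 12
((I(5) - Q)*(-2))*h = ((4 - 1*8)*(-2))*12 = ((4 - 8)*(-2))*12 = -4*(-2)*12 = 8*12 = 96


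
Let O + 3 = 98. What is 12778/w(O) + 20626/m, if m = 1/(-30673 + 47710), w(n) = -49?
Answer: 17218840160/49 ≈ 3.5141e+8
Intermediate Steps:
O = 95 (O = -3 + 98 = 95)
m = 1/17037 ≈ 5.8696e-5
12778/w(O) + 20626/m = 12778/(-49) + 20626/(1/17037) = 12778*(-1/49) + 20626*17037 = -12778/49 + 351405162 = 17218840160/49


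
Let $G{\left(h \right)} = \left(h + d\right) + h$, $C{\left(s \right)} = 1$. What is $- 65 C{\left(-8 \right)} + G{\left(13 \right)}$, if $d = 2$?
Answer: $-37$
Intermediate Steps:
$G{\left(h \right)} = 2 + 2 h$ ($G{\left(h \right)} = \left(h + 2\right) + h = \left(2 + h\right) + h = 2 + 2 h$)
$- 65 C{\left(-8 \right)} + G{\left(13 \right)} = \left(-65\right) 1 + \left(2 + 2 \cdot 13\right) = -65 + \left(2 + 26\right) = -65 + 28 = -37$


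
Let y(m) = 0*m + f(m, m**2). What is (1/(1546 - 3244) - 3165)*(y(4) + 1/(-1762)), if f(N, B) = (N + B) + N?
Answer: -227257569077/2991876 ≈ -75958.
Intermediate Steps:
f(N, B) = B + 2*N (f(N, B) = (B + N) + N = B + 2*N)
y(m) = m**2 + 2*m (y(m) = 0*m + (m**2 + 2*m) = 0 + (m**2 + 2*m) = m**2 + 2*m)
(1/(1546 - 3244) - 3165)*(y(4) + 1/(-1762)) = (1/(1546 - 3244) - 3165)*(4*(2 + 4) + 1/(-1762)) = (1/(-1698) - 3165)*(4*6 - 1/1762) = (-1/1698 - 3165)*(24 - 1/1762) = -5374171/1698*42287/1762 = -227257569077/2991876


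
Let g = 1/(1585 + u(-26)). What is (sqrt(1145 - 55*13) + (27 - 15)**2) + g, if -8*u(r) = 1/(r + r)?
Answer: 94948400/659361 + sqrt(430) ≈ 164.74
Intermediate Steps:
u(r) = -1/(16*r) (u(r) = -1/(8*(r + r)) = -1/(2*r)/8 = -1/(16*r))
g = 416/659361 (g = 1/(1585 - 1/16/(-26)) = 1/(1585 - 1/16*(-1/26)) = 1/(1585 + 1/416) = 1/(659361/416) = 416/659361 ≈ 0.00063091)
(sqrt(1145 - 55*13) + (27 - 15)**2) + g = (sqrt(1145 - 55*13) + (27 - 15)**2) + 416/659361 = (sqrt(1145 - 715) + 12**2) + 416/659361 = (sqrt(430) + 144) + 416/659361 = (144 + sqrt(430)) + 416/659361 = 94948400/659361 + sqrt(430)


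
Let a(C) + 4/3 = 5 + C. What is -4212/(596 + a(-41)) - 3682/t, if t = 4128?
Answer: -7291555/864816 ≈ -8.4313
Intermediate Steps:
a(C) = 11/3 + C (a(C) = -4/3 + (5 + C) = 11/3 + C)
-4212/(596 + a(-41)) - 3682/t = -4212/(596 + (11/3 - 41)) - 3682/4128 = -4212/(596 - 112/3) - 3682*1/4128 = -4212/1676/3 - 1841/2064 = -4212*3/1676 - 1841/2064 = -3159/419 - 1841/2064 = -7291555/864816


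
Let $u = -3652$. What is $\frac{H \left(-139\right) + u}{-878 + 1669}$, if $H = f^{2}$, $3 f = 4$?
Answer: $- \frac{35092}{7119} \approx -4.9293$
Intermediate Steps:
$f = \frac{4}{3}$ ($f = \frac{1}{3} \cdot 4 = \frac{4}{3} \approx 1.3333$)
$H = \frac{16}{9}$ ($H = \left(\frac{4}{3}\right)^{2} = \frac{16}{9} \approx 1.7778$)
$\frac{H \left(-139\right) + u}{-878 + 1669} = \frac{\frac{16}{9} \left(-139\right) - 3652}{-878 + 1669} = \frac{- \frac{2224}{9} - 3652}{791} = \left(- \frac{35092}{9}\right) \frac{1}{791} = - \frac{35092}{7119}$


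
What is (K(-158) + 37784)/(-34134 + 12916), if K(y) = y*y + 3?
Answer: -62751/21218 ≈ -2.9574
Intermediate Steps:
K(y) = 3 + y² (K(y) = y² + 3 = 3 + y²)
(K(-158) + 37784)/(-34134 + 12916) = ((3 + (-158)²) + 37784)/(-34134 + 12916) = ((3 + 24964) + 37784)/(-21218) = (24967 + 37784)*(-1/21218) = 62751*(-1/21218) = -62751/21218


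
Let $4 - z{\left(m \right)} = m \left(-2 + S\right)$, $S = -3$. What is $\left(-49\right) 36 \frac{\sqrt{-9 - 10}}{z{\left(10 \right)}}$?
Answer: $- \frac{98 i \sqrt{19}}{3} \approx - 142.39 i$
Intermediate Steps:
$z{\left(m \right)} = 4 + 5 m$ ($z{\left(m \right)} = 4 - m \left(-2 - 3\right) = 4 - m \left(-5\right) = 4 - - 5 m = 4 + 5 m$)
$\left(-49\right) 36 \frac{\sqrt{-9 - 10}}{z{\left(10 \right)}} = \left(-49\right) 36 \frac{\sqrt{-9 - 10}}{4 + 5 \cdot 10} = - 1764 \frac{\sqrt{-19}}{4 + 50} = - 1764 \frac{i \sqrt{19}}{54} = - \frac{98 i \sqrt{19}}{3}$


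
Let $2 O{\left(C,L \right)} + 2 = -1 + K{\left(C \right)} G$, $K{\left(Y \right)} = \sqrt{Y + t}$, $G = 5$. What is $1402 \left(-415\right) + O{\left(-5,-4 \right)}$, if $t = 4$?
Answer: $- \frac{1163663}{2} + \frac{5 i}{2} \approx -5.8183 \cdot 10^{5} + 2.5 i$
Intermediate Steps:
$K{\left(Y \right)} = \sqrt{4 + Y}$ ($K{\left(Y \right)} = \sqrt{Y + 4} = \sqrt{4 + Y}$)
$O{\left(C,L \right)} = - \frac{3}{2} + \frac{5 \sqrt{4 + C}}{2}$ ($O{\left(C,L \right)} = -1 + \frac{-1 + \sqrt{4 + C} 5}{2} = -1 + \frac{-1 + 5 \sqrt{4 + C}}{2} = -1 + \left(- \frac{1}{2} + \frac{5 \sqrt{4 + C}}{2}\right) = - \frac{3}{2} + \frac{5 \sqrt{4 + C}}{2}$)
$1402 \left(-415\right) + O{\left(-5,-4 \right)} = 1402 \left(-415\right) - \left(\frac{3}{2} - \frac{5 \sqrt{4 - 5}}{2}\right) = -581830 - \left(\frac{3}{2} - \frac{5 \sqrt{-1}}{2}\right) = -581830 - \left(\frac{3}{2} - \frac{5 i}{2}\right) = - \frac{1163663}{2} + \frac{5 i}{2}$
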